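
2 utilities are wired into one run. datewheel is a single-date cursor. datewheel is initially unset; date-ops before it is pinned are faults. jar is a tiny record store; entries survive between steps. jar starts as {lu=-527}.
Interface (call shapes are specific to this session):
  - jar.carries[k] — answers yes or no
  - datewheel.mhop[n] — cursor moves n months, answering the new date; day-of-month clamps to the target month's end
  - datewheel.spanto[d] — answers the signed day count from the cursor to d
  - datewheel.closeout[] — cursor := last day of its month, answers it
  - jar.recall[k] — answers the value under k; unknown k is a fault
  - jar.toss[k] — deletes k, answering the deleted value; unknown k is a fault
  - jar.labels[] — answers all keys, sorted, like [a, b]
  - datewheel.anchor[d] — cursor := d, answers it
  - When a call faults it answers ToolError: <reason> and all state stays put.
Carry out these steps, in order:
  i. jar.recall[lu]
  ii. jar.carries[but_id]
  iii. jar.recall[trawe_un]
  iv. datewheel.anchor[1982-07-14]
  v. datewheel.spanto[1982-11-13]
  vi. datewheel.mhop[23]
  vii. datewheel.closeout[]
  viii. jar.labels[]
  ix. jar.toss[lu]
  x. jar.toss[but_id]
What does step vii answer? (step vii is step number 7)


Answer: 1984-06-30

Derivation:
# jar.recall(lu) -> -527
# jar.carries(but_id) -> no
# jar.recall(trawe_un) -> ToolError: no such key trawe_un
# datewheel.anchor(1982-07-14) -> 1982-07-14
# datewheel.spanto(1982-11-13) -> 122
# datewheel.mhop(23) -> 1984-06-14
# datewheel.closeout() -> 1984-06-30
# jar.labels() -> [lu]
# jar.toss(lu) -> -527
# jar.toss(but_id) -> ToolError: no such key but_id


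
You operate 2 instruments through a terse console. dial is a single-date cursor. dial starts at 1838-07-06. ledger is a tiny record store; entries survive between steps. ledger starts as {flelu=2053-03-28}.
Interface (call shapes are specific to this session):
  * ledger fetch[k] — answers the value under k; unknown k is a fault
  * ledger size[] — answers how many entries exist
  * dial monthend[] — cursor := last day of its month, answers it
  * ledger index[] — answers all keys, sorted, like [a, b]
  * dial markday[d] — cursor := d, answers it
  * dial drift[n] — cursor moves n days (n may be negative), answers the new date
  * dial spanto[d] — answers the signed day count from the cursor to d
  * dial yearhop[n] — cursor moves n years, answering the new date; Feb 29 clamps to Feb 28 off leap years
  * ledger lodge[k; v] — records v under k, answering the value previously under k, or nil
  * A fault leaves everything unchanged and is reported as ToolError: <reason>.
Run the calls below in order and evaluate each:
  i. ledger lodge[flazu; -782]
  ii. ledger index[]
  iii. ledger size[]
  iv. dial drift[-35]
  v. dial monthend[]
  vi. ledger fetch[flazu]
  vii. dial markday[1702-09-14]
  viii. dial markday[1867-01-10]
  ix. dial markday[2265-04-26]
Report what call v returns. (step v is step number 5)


$ ledger lodge k→flazu v→-782
:: nil
$ ledger index
:: [flazu, flelu]
$ ledger size
:: 2
$ dial drift n→-35
:: 1838-06-01
$ dial monthend
:: 1838-06-30
$ ledger fetch k→flazu
:: -782
$ dial markday d→1702-09-14
:: 1702-09-14
$ dial markday d→1867-01-10
:: 1867-01-10
$ dial markday d→2265-04-26
:: 2265-04-26

Answer: 1838-06-30


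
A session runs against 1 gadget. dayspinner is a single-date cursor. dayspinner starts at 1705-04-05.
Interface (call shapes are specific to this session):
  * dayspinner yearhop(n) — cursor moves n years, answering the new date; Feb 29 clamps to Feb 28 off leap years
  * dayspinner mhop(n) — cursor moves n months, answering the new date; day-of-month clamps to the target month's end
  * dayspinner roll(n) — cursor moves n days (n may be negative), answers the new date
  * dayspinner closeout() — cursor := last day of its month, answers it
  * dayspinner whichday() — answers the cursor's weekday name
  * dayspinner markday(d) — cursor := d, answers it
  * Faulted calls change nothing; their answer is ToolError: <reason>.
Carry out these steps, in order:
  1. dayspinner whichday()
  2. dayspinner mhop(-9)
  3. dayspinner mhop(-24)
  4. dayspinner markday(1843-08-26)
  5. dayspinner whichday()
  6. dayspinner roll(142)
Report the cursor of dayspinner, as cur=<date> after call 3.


Answer: cur=1702-07-05

Derivation:
> dayspinner whichday
[out] Sunday
> dayspinner mhop n=-9
[out] 1704-07-05
> dayspinner mhop n=-24
[out] 1702-07-05
> dayspinner markday d=1843-08-26
[out] 1843-08-26
> dayspinner whichday
[out] Saturday
> dayspinner roll n=142
[out] 1844-01-15


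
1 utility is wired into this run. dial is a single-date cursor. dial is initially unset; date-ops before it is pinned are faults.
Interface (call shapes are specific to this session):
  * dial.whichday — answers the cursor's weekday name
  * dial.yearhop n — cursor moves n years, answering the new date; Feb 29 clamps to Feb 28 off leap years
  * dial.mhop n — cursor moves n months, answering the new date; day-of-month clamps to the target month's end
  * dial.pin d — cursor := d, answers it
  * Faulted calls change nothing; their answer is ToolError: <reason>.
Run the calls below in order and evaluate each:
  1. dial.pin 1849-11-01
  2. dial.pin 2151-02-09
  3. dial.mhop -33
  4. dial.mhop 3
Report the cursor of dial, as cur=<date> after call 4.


Answer: cur=2148-08-09

Derivation:
% pin(1849-11-01) -> 1849-11-01
% pin(2151-02-09) -> 2151-02-09
% mhop(-33) -> 2148-05-09
% mhop(3) -> 2148-08-09


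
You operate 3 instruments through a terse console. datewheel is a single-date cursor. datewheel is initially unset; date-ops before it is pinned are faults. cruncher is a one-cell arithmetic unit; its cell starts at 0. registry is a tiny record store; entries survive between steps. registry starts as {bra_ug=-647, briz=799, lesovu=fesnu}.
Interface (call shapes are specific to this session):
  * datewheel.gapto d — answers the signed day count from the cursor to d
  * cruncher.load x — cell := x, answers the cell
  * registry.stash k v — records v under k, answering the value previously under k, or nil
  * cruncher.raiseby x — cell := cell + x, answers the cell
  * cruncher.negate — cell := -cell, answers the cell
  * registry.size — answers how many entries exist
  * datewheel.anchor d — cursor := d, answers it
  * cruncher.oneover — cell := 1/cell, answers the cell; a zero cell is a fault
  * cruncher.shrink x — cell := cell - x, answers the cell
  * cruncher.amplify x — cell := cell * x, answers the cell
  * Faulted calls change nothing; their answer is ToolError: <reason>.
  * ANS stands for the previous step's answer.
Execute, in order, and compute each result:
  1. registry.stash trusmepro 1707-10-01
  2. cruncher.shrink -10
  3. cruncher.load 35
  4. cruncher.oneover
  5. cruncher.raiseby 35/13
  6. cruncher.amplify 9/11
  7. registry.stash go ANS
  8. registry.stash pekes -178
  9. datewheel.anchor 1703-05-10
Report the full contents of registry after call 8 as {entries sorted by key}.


Answer: {bra_ug=-647, briz=799, go=11142/5005, lesovu=fesnu, pekes=-178, trusmepro=1707-10-01}

Derivation:
Then registry.stash passing k: trusmepro, v: 1707-10-01, and get nil.
Invoking cruncher.shrink passing x: -10, — result: 10.
Now I run cruncher.load passing x: 35, → 35.
Then cruncher.oneover(), which returns 1/35.
Now I run cruncher.raiseby passing x: 35/13, and observe 1238/455.
I run cruncher.amplify passing x: 9/11, which returns 11142/5005.
Next I call registry.stash passing k: go, v: ANS, — result: nil.
Invoking registry.stash passing k: pekes, v: -178, giving nil.
Calling datewheel.anchor passing d: 1703-05-10, and see 1703-05-10.


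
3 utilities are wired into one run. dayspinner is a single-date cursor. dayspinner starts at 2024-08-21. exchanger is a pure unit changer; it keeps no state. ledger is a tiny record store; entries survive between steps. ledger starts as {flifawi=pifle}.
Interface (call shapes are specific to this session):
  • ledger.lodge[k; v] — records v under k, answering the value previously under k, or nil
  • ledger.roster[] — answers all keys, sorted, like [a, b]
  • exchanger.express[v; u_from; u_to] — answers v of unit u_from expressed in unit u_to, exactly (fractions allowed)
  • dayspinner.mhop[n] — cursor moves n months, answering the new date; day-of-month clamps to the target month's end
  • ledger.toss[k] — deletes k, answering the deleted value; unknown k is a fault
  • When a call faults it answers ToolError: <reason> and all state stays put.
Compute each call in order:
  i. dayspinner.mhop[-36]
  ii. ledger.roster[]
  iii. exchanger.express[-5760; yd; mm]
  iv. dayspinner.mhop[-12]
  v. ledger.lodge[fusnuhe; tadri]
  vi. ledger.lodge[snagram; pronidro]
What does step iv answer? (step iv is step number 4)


·→ mhop(n: -36)
·← 2021-08-21
·→ roster()
·← [flifawi]
·→ express(v: -5760, u_from: yd, u_to: mm)
·← -5266944
·→ mhop(n: -12)
·← 2020-08-21
·→ lodge(k: fusnuhe, v: tadri)
·← nil
·→ lodge(k: snagram, v: pronidro)
·← nil

Answer: 2020-08-21


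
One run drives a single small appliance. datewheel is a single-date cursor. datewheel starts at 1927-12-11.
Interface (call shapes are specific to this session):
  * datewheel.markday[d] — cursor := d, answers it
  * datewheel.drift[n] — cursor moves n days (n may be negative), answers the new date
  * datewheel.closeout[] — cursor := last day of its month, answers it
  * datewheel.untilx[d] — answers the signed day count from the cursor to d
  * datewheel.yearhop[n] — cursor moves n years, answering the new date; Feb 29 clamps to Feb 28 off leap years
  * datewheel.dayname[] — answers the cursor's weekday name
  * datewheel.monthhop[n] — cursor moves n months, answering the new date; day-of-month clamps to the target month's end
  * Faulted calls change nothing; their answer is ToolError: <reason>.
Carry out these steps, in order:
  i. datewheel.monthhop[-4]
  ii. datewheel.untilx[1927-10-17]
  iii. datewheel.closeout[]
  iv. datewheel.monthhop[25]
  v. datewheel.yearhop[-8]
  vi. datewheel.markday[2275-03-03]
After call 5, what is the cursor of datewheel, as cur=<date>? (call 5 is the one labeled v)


Answer: cur=1921-09-30

Derivation:
Step: monthhop[n→-4]
Result: 1927-08-11
Step: untilx[d→1927-10-17]
Result: 67
Step: closeout[]
Result: 1927-08-31
Step: monthhop[n→25]
Result: 1929-09-30
Step: yearhop[n→-8]
Result: 1921-09-30
Step: markday[d→2275-03-03]
Result: 2275-03-03


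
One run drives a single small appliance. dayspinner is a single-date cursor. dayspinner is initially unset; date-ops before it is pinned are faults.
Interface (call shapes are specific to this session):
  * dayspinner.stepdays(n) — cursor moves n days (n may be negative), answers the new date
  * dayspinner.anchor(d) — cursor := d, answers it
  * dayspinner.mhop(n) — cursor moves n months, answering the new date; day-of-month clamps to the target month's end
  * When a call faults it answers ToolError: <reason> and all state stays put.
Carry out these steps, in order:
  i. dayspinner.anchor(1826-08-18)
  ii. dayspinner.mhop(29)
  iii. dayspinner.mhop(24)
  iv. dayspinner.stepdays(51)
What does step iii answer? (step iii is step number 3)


Calling anchor with d: 1826-08-18, and observe 1826-08-18.
I run mhop with n: 29, → 1829-01-18.
Now I run mhop with n: 24, and observe 1831-01-18.
Invoking stepdays with n: 51, → 1831-03-10.

Answer: 1831-01-18


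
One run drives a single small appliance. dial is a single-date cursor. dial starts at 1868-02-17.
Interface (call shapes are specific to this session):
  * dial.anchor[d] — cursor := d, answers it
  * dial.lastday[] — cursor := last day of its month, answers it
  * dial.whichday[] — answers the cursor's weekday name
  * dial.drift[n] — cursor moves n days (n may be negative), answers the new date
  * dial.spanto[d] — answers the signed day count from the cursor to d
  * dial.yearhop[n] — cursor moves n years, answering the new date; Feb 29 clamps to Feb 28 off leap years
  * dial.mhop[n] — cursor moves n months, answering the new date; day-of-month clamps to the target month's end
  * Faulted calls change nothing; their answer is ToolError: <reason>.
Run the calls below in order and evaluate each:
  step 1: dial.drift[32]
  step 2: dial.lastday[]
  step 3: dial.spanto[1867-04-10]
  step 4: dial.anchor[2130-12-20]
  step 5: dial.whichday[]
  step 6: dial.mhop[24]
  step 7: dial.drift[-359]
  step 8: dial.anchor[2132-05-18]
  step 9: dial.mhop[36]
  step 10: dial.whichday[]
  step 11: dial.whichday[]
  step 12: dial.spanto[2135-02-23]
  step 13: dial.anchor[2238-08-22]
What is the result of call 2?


Answer: 1868-03-31

Derivation:
I run drift(n=32), — result: 1868-03-20.
I invoke lastday(), and see 1868-03-31.
I use spanto(d=1867-04-10), — result: -356.
I call anchor(d=2130-12-20), and see 2130-12-20.
I use whichday, and see Wednesday.
Now I run mhop(n=24), which returns 2132-12-20.
Now I run drift(n=-359), which returns 2131-12-27.
I call anchor(d=2132-05-18), and observe 2132-05-18.
Then mhop(n=36), and observe 2135-05-18.
Next I call whichday(), yielding Wednesday.
I run whichday(): Wednesday.
I run spanto(d=2135-02-23), giving -84.
I call anchor(d=2238-08-22), which returns 2238-08-22.


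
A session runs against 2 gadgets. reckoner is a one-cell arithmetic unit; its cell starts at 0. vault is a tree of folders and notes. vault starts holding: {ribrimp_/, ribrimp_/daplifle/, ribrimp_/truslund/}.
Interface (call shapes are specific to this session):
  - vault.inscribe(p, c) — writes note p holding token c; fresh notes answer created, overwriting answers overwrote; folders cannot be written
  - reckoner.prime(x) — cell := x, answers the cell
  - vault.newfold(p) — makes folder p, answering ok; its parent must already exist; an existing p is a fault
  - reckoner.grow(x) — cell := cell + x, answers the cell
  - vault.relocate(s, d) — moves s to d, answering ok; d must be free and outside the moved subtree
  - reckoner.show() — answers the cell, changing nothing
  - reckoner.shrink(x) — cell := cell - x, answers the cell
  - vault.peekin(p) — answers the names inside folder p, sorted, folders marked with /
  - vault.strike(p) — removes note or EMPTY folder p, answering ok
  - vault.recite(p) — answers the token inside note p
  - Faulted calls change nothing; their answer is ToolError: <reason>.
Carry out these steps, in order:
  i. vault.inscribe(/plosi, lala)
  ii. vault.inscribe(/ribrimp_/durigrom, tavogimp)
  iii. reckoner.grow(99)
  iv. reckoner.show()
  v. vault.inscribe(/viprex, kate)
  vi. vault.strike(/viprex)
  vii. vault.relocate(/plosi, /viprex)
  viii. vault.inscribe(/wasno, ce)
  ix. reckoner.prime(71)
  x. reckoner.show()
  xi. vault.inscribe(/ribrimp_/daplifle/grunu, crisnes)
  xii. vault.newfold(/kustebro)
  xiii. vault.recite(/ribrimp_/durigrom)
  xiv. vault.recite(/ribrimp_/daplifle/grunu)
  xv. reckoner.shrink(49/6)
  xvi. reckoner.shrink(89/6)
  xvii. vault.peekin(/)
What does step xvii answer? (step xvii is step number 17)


// 1. vault.inscribe(p: /plosi, c: lala) == created
// 2. vault.inscribe(p: /ribrimp_/durigrom, c: tavogimp) == created
// 3. reckoner.grow(x: 99) == 99
// 4. reckoner.show() == 99
// 5. vault.inscribe(p: /viprex, c: kate) == created
// 6. vault.strike(p: /viprex) == ok
// 7. vault.relocate(s: /plosi, d: /viprex) == ok
// 8. vault.inscribe(p: /wasno, c: ce) == created
// 9. reckoner.prime(x: 71) == 71
// 10. reckoner.show() == 71
// 11. vault.inscribe(p: /ribrimp_/daplifle/grunu, c: crisnes) == created
// 12. vault.newfold(p: /kustebro) == ok
// 13. vault.recite(p: /ribrimp_/durigrom) == tavogimp
// 14. vault.recite(p: /ribrimp_/daplifle/grunu) == crisnes
// 15. reckoner.shrink(x: 49/6) == 377/6
// 16. reckoner.shrink(x: 89/6) == 48
// 17. vault.peekin(p: /) == [kustebro/, ribrimp_/, viprex, wasno]

Answer: [kustebro/, ribrimp_/, viprex, wasno]


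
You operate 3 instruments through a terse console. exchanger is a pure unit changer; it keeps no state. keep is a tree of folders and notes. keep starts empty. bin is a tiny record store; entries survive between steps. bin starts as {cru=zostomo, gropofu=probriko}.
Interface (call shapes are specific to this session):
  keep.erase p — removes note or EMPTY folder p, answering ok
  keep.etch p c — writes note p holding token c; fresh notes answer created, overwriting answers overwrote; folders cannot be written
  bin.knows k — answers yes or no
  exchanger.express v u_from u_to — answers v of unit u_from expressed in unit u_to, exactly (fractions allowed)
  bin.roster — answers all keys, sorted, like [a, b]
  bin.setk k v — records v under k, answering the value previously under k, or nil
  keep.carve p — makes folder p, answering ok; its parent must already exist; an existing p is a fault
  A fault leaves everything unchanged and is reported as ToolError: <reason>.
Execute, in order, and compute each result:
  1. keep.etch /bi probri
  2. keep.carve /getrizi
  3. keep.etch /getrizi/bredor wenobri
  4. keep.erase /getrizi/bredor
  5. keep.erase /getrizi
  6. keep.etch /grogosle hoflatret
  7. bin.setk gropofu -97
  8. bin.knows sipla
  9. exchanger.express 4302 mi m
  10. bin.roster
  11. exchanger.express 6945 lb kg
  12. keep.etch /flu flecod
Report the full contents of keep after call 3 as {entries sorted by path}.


>> keep.etch(p: /bi, c: probri)
<< created
>> keep.carve(p: /getrizi)
<< ok
>> keep.etch(p: /getrizi/bredor, c: wenobri)
<< created
>> keep.erase(p: /getrizi/bredor)
<< ok
>> keep.erase(p: /getrizi)
<< ok
>> keep.etch(p: /grogosle, c: hoflatret)
<< created
>> bin.setk(k: gropofu, v: -97)
<< probriko
>> bin.knows(k: sipla)
<< no
>> exchanger.express(v: 4302, u_from: mi, u_to: m)
<< 865424736/125
>> bin.roster()
<< [cru, gropofu]
>> exchanger.express(v: 6945, u_from: lb, u_to: kg)
<< 63003980193/20000000
>> keep.etch(p: /flu, c: flecod)
<< created

Answer: {bi=probri, getrizi/, getrizi/bredor=wenobri}


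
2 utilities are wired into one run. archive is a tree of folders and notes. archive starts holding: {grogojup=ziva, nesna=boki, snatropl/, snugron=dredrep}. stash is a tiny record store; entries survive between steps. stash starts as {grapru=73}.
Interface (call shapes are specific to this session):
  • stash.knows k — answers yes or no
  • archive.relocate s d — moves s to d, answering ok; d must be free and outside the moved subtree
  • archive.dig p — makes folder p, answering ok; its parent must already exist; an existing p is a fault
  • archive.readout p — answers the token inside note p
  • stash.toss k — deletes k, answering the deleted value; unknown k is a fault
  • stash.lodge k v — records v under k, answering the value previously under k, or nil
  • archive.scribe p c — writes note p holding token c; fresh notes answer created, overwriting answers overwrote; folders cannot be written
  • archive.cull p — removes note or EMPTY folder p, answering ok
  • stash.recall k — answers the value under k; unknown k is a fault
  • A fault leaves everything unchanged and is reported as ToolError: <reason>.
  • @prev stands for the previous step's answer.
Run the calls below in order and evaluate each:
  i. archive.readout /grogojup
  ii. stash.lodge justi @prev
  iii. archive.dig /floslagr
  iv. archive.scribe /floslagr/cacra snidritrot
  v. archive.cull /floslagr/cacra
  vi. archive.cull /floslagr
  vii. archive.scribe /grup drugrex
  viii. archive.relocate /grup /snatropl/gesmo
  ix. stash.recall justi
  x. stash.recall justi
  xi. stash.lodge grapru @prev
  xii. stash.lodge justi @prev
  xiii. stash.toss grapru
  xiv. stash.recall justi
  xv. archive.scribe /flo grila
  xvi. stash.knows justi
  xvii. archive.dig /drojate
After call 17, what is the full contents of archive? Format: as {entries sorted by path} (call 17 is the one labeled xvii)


>>> archive.readout p=/grogojup
[out] ziva
>>> stash.lodge k=justi v=@prev
[out] nil
>>> archive.dig p=/floslagr
[out] ok
>>> archive.scribe p=/floslagr/cacra c=snidritrot
[out] created
>>> archive.cull p=/floslagr/cacra
[out] ok
>>> archive.cull p=/floslagr
[out] ok
>>> archive.scribe p=/grup c=drugrex
[out] created
>>> archive.relocate s=/grup d=/snatropl/gesmo
[out] ok
>>> stash.recall k=justi
[out] ziva
>>> stash.recall k=justi
[out] ziva
>>> stash.lodge k=grapru v=@prev
[out] 73
>>> stash.lodge k=justi v=@prev
[out] ziva
>>> stash.toss k=grapru
[out] ziva
>>> stash.recall k=justi
[out] 73
>>> archive.scribe p=/flo c=grila
[out] created
>>> stash.knows k=justi
[out] yes
>>> archive.dig p=/drojate
[out] ok

Answer: {drojate/, flo=grila, grogojup=ziva, nesna=boki, snatropl/, snatropl/gesmo=drugrex, snugron=dredrep}


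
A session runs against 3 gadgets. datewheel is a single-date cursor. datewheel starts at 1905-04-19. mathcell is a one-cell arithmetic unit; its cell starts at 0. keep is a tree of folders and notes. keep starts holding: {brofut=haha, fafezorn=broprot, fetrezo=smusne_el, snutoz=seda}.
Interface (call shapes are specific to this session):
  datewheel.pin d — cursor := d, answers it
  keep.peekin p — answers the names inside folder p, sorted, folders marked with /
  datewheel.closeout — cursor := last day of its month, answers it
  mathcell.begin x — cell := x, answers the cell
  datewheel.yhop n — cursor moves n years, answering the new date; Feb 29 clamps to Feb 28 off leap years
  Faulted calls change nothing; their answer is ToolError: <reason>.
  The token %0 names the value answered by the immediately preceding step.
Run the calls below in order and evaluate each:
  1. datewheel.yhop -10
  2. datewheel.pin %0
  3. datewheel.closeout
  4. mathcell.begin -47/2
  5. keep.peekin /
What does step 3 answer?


>>> datewheel.yhop n='-10'
[out] 1895-04-19
>>> datewheel.pin d='%0'
[out] 1895-04-19
>>> datewheel.closeout
[out] 1895-04-30
>>> mathcell.begin x='-47/2'
[out] -47/2
>>> keep.peekin p='/'
[out] [brofut, fafezorn, fetrezo, snutoz]

Answer: 1895-04-30


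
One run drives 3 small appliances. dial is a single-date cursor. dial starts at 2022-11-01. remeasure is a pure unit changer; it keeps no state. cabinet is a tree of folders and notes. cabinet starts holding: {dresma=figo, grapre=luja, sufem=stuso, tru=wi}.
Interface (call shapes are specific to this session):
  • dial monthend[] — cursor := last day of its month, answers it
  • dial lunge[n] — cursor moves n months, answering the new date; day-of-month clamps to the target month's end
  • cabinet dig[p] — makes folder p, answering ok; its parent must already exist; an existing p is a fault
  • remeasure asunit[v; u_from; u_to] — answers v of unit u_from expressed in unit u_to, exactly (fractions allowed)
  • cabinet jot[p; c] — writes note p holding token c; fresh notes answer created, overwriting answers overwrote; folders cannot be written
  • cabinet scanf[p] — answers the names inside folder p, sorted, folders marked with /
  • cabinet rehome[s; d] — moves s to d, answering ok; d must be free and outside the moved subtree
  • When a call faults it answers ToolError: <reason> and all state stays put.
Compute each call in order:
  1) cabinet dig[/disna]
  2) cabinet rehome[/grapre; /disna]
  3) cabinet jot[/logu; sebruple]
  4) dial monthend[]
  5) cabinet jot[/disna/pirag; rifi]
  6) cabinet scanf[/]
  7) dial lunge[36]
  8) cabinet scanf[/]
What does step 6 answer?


Answer: [disna/, dresma, grapre, logu, sufem, tru]

Derivation:
% cabinet dig p='/disna'
= ok
% cabinet rehome s='/grapre' d='/disna'
= ToolError: exists
% cabinet jot p='/logu' c='sebruple'
= created
% dial monthend
= 2022-11-30
% cabinet jot p='/disna/pirag' c='rifi'
= created
% cabinet scanf p='/'
= [disna/, dresma, grapre, logu, sufem, tru]
% dial lunge n='36'
= 2025-11-30
% cabinet scanf p='/'
= [disna/, dresma, grapre, logu, sufem, tru]


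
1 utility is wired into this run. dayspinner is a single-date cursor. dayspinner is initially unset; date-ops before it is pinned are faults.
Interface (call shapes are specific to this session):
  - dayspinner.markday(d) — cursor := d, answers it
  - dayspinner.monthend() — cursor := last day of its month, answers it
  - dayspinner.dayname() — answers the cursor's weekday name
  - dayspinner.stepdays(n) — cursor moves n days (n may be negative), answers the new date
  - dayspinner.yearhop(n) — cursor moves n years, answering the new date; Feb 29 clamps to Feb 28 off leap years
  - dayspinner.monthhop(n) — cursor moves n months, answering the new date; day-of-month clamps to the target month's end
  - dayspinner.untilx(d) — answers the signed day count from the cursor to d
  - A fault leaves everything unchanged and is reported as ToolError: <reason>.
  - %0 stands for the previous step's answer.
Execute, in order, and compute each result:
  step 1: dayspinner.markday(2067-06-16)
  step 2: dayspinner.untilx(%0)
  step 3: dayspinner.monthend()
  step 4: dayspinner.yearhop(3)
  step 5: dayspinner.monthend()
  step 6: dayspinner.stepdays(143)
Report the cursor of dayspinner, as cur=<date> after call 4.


Answer: cur=2070-06-30

Derivation:
# dayspinner.markday(d='2067-06-16') ~> 2067-06-16
# dayspinner.untilx(d='%0') ~> 0
# dayspinner.monthend() ~> 2067-06-30
# dayspinner.yearhop(n='3') ~> 2070-06-30
# dayspinner.monthend() ~> 2070-06-30
# dayspinner.stepdays(n='143') ~> 2070-11-20


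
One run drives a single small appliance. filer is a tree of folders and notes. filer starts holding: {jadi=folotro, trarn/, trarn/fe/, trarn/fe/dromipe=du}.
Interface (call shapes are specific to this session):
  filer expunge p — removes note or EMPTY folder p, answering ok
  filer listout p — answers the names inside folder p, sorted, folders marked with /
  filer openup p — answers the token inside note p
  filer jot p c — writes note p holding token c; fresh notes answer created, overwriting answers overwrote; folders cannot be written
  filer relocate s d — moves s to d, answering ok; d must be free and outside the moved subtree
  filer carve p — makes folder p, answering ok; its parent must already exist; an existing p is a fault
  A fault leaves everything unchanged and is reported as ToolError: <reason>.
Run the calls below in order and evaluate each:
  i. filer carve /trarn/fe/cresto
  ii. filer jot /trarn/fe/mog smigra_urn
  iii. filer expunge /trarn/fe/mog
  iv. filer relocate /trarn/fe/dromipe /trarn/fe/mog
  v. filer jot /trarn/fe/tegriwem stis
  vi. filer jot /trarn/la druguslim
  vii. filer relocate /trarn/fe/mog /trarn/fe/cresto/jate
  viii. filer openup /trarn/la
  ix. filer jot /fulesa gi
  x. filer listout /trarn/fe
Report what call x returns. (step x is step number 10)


Answer: [cresto/, tegriwem]

Derivation:
[in] filer carve /trarn/fe/cresto
:: ok
[in] filer jot /trarn/fe/mog smigra_urn
:: created
[in] filer expunge /trarn/fe/mog
:: ok
[in] filer relocate /trarn/fe/dromipe /trarn/fe/mog
:: ok
[in] filer jot /trarn/fe/tegriwem stis
:: created
[in] filer jot /trarn/la druguslim
:: created
[in] filer relocate /trarn/fe/mog /trarn/fe/cresto/jate
:: ok
[in] filer openup /trarn/la
:: druguslim
[in] filer jot /fulesa gi
:: created
[in] filer listout /trarn/fe
:: [cresto/, tegriwem]


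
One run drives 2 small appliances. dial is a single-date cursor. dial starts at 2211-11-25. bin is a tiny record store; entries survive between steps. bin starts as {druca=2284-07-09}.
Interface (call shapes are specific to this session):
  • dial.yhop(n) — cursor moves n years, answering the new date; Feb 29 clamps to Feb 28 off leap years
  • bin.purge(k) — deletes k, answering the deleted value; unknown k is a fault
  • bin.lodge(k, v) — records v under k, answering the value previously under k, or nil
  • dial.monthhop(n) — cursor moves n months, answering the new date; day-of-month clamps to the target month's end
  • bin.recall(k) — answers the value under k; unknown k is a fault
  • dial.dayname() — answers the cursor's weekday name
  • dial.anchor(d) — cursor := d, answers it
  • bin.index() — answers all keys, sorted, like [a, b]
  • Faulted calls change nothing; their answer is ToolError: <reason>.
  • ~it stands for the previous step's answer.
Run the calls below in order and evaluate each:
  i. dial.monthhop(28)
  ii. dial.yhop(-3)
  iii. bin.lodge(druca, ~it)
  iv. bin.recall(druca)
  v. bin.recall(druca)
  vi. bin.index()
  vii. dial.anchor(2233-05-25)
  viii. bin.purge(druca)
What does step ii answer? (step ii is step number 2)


Answer: 2211-03-25

Derivation:
I call monthhop with n→28, and observe 2214-03-25.
Now I run yhop with n→-3, → 2211-03-25.
I try lodge with k→druca, v→~it, and see 2284-07-09.
Then recall with k→druca, yielding 2211-03-25.
I use recall with k→druca, yielding 2211-03-25.
I call index, — result: [druca].
Next I call anchor with d→2233-05-25, giving 2233-05-25.
I invoke purge with k→druca, → 2211-03-25.


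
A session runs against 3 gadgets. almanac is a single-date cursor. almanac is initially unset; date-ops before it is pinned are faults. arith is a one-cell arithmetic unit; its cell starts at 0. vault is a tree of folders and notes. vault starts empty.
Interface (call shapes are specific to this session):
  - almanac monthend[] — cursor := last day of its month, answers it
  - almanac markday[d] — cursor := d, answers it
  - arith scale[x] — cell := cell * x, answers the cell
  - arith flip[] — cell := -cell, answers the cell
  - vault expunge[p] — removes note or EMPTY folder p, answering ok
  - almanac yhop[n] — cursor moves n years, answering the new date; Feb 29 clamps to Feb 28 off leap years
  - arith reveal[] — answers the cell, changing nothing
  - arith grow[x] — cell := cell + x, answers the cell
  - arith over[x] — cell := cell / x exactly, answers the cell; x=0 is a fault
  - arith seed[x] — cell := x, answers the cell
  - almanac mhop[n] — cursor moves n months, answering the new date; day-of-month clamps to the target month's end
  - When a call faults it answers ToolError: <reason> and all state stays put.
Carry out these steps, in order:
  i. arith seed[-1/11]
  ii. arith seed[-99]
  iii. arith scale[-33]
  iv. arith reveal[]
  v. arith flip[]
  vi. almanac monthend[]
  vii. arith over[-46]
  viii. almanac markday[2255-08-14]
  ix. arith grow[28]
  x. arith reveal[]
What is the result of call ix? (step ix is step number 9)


CALL arith seed[x→-1/11]
RET  -1/11
CALL arith seed[x→-99]
RET  -99
CALL arith scale[x→-33]
RET  3267
CALL arith reveal[]
RET  3267
CALL arith flip[]
RET  -3267
CALL almanac monthend[]
RET  ToolError: no date set
CALL arith over[x→-46]
RET  3267/46
CALL almanac markday[d→2255-08-14]
RET  2255-08-14
CALL arith grow[x→28]
RET  4555/46
CALL arith reveal[]
RET  4555/46

Answer: 4555/46


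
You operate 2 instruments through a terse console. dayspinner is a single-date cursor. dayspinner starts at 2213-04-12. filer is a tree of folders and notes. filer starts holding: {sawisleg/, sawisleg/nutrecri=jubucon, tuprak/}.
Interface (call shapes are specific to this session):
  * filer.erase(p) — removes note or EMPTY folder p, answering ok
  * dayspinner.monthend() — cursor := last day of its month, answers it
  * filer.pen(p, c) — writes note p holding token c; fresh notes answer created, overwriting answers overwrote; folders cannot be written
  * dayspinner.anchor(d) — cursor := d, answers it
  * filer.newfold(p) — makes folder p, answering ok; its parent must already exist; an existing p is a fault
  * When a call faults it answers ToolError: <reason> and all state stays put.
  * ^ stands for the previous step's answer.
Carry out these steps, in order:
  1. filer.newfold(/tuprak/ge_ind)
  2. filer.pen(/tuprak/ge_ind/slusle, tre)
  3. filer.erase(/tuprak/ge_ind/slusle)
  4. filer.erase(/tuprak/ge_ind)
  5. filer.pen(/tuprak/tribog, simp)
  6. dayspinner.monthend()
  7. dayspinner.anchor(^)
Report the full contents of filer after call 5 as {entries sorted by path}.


Answer: {sawisleg/, sawisleg/nutrecri=jubucon, tuprak/, tuprak/tribog=simp}

Derivation:
→ newfold(p: /tuprak/ge_ind)
← ok
→ pen(p: /tuprak/ge_ind/slusle, c: tre)
← created
→ erase(p: /tuprak/ge_ind/slusle)
← ok
→ erase(p: /tuprak/ge_ind)
← ok
→ pen(p: /tuprak/tribog, c: simp)
← created
→ monthend()
← 2213-04-30
→ anchor(d: ^)
← 2213-04-30


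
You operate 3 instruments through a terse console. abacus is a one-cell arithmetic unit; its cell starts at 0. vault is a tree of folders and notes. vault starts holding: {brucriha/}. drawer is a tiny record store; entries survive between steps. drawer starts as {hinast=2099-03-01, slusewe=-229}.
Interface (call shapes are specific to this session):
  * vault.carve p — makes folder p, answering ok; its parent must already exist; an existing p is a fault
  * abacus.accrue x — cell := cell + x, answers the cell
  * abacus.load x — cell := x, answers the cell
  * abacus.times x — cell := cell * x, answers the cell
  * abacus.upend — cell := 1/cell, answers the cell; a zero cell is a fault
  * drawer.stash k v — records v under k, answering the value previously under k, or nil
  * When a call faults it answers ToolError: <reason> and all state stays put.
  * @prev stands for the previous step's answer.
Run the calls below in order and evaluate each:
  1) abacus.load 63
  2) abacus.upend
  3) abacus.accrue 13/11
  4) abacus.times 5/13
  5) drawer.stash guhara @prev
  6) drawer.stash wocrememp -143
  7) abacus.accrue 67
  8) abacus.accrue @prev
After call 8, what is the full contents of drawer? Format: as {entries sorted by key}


Answer: {guhara=4150/9009, hinast=2099-03-01, slusewe=-229, wocrememp=-143}

Derivation:
Step: abacus.load[x→63]
Result: 63
Step: abacus.upend[]
Result: 1/63
Step: abacus.accrue[x→13/11]
Result: 830/693
Step: abacus.times[x→5/13]
Result: 4150/9009
Step: drawer.stash[k→guhara; v→@prev]
Result: nil
Step: drawer.stash[k→wocrememp; v→-143]
Result: nil
Step: abacus.accrue[x→67]
Result: 607753/9009
Step: abacus.accrue[x→@prev]
Result: 1215506/9009


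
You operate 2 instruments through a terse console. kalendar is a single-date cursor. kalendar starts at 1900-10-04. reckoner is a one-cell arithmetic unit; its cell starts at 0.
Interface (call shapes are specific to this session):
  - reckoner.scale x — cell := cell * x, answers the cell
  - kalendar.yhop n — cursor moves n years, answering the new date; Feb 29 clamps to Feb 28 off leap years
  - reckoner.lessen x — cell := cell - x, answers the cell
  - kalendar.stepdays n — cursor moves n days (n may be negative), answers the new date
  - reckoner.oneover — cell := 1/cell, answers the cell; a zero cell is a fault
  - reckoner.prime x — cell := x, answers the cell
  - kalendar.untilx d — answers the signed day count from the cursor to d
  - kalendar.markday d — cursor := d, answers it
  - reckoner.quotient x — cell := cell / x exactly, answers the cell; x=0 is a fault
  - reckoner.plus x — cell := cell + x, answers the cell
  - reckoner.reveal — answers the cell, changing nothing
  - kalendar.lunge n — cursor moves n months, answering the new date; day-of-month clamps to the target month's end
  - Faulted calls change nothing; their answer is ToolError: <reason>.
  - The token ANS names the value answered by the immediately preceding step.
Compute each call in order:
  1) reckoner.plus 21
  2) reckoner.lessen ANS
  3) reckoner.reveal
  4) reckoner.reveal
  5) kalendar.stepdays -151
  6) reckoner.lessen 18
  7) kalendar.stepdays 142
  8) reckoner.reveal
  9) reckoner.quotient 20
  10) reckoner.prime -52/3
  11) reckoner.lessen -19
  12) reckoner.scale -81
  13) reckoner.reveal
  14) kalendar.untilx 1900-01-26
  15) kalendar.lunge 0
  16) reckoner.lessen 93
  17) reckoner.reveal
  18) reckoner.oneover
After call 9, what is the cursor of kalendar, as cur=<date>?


Answer: cur=1900-09-25

Derivation:
;; 1. plus(x=21) => 21
;; 2. lessen(x=ANS) => 0
;; 3. reveal() => 0
;; 4. reveal() => 0
;; 5. stepdays(n=-151) => 1900-05-06
;; 6. lessen(x=18) => -18
;; 7. stepdays(n=142) => 1900-09-25
;; 8. reveal() => -18
;; 9. quotient(x=20) => -9/10
;; 10. prime(x=-52/3) => -52/3
;; 11. lessen(x=-19) => 5/3
;; 12. scale(x=-81) => -135
;; 13. reveal() => -135
;; 14. untilx(d=1900-01-26) => -242
;; 15. lunge(n=0) => 1900-09-25
;; 16. lessen(x=93) => -228
;; 17. reveal() => -228
;; 18. oneover() => -1/228


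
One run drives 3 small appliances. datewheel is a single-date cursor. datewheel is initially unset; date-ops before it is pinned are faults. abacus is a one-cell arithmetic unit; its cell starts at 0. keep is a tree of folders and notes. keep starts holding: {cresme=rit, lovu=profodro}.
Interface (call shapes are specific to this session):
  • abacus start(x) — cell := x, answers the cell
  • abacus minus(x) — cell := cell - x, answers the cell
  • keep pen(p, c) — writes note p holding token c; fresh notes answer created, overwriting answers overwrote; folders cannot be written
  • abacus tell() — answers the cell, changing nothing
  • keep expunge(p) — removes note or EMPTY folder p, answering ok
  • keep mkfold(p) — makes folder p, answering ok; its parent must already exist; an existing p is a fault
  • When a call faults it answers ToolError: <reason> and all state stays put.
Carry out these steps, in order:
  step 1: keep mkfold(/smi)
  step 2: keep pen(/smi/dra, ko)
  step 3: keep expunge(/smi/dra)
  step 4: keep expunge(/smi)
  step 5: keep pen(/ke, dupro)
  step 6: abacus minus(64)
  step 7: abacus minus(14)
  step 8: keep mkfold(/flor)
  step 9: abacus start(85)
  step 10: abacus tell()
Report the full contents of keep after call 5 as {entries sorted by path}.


// keep mkfold(/smi) ~> ok
// keep pen(/smi/dra, ko) ~> created
// keep expunge(/smi/dra) ~> ok
// keep expunge(/smi) ~> ok
// keep pen(/ke, dupro) ~> created
// abacus minus(64) ~> -64
// abacus minus(14) ~> -78
// keep mkfold(/flor) ~> ok
// abacus start(85) ~> 85
// abacus tell() ~> 85

Answer: {cresme=rit, ke=dupro, lovu=profodro}


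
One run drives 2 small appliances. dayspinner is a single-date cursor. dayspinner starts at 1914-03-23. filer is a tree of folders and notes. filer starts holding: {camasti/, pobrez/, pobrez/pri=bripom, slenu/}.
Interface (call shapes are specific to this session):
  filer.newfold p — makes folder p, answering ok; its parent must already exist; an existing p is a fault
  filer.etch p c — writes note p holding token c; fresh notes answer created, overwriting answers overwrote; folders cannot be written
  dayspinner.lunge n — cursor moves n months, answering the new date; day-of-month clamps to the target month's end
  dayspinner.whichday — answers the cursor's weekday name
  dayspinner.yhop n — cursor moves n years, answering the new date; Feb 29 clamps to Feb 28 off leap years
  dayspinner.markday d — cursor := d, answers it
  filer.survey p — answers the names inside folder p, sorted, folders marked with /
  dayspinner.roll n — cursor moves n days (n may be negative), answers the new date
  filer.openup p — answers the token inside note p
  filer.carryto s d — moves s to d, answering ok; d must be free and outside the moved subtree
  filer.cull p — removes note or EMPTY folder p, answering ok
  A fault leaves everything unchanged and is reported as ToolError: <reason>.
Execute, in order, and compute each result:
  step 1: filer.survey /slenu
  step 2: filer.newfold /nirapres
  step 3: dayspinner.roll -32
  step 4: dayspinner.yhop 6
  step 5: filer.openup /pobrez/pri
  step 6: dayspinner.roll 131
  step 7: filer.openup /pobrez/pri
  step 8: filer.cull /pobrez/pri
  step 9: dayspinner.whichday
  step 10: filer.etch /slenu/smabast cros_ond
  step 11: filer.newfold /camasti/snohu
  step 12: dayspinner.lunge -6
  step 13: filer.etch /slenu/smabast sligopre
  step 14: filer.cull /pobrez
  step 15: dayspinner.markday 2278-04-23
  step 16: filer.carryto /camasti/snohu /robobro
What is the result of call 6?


I invoke filer.survey using /slenu, which returns [].
I use filer.newfold using /nirapres, → ok.
Now I run dayspinner.roll using -32, — result: 1914-02-19.
Invoking dayspinner.yhop using 6, — result: 1920-02-19.
I invoke filer.openup using /pobrez/pri, → bripom.
I call dayspinner.roll using 131, and get 1920-06-29.
I call filer.openup using /pobrez/pri, which returns bripom.
Using filer.cull using /pobrez/pri, giving ok.
Now I run dayspinner.whichday(), which returns Tuesday.
I call filer.etch using /slenu/smabast, cros_ond, and see created.
I try filer.newfold using /camasti/snohu, → ok.
Next I call dayspinner.lunge using -6, and get 1919-12-29.
I call filer.etch using /slenu/smabast, sligopre: overwrote.
I use filer.cull using /pobrez: ok.
Invoking dayspinner.markday using 2278-04-23, and observe 2278-04-23.
Calling filer.carryto using /camasti/snohu, /robobro, and see ok.

Answer: 1920-06-29
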